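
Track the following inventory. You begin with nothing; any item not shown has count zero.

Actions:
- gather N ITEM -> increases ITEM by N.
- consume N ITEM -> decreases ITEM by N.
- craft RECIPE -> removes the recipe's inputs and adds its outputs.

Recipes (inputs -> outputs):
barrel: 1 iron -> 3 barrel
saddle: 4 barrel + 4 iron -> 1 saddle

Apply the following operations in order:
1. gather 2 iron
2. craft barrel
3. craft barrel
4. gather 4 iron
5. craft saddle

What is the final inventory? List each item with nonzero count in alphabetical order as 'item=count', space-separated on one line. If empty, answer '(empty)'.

Answer: barrel=2 saddle=1

Derivation:
After 1 (gather 2 iron): iron=2
After 2 (craft barrel): barrel=3 iron=1
After 3 (craft barrel): barrel=6
After 4 (gather 4 iron): barrel=6 iron=4
After 5 (craft saddle): barrel=2 saddle=1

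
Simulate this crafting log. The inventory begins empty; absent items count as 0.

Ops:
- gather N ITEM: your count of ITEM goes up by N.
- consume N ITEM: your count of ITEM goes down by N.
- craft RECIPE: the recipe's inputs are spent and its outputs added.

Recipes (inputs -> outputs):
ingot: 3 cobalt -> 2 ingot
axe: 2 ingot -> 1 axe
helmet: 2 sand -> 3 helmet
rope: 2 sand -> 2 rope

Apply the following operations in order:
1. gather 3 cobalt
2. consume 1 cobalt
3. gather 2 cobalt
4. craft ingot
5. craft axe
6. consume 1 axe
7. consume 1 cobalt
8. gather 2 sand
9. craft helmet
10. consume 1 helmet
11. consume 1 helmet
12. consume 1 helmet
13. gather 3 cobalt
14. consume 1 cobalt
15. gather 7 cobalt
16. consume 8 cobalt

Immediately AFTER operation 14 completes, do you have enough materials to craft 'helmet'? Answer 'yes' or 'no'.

After 1 (gather 3 cobalt): cobalt=3
After 2 (consume 1 cobalt): cobalt=2
After 3 (gather 2 cobalt): cobalt=4
After 4 (craft ingot): cobalt=1 ingot=2
After 5 (craft axe): axe=1 cobalt=1
After 6 (consume 1 axe): cobalt=1
After 7 (consume 1 cobalt): (empty)
After 8 (gather 2 sand): sand=2
After 9 (craft helmet): helmet=3
After 10 (consume 1 helmet): helmet=2
After 11 (consume 1 helmet): helmet=1
After 12 (consume 1 helmet): (empty)
After 13 (gather 3 cobalt): cobalt=3
After 14 (consume 1 cobalt): cobalt=2

Answer: no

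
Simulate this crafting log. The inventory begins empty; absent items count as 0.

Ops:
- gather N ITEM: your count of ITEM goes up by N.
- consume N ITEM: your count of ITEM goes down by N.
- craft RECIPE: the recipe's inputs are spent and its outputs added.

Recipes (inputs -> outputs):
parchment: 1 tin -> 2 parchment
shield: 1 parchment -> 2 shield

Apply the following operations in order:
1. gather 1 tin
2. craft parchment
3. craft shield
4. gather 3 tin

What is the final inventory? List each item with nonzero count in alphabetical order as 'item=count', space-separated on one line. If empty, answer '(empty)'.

After 1 (gather 1 tin): tin=1
After 2 (craft parchment): parchment=2
After 3 (craft shield): parchment=1 shield=2
After 4 (gather 3 tin): parchment=1 shield=2 tin=3

Answer: parchment=1 shield=2 tin=3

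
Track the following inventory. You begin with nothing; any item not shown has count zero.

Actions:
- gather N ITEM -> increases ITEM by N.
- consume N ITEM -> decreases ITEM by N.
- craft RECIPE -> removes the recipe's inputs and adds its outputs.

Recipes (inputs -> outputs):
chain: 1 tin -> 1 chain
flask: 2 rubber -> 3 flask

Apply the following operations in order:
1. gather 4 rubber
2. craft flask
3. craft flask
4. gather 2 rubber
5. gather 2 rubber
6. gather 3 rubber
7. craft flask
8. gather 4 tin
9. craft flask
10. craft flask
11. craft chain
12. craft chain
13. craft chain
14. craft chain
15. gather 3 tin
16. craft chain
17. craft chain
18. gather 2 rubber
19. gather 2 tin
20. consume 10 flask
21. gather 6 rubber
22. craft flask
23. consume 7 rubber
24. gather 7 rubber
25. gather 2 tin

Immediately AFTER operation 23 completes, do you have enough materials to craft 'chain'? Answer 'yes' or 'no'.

After 1 (gather 4 rubber): rubber=4
After 2 (craft flask): flask=3 rubber=2
After 3 (craft flask): flask=6
After 4 (gather 2 rubber): flask=6 rubber=2
After 5 (gather 2 rubber): flask=6 rubber=4
After 6 (gather 3 rubber): flask=6 rubber=7
After 7 (craft flask): flask=9 rubber=5
After 8 (gather 4 tin): flask=9 rubber=5 tin=4
After 9 (craft flask): flask=12 rubber=3 tin=4
After 10 (craft flask): flask=15 rubber=1 tin=4
After 11 (craft chain): chain=1 flask=15 rubber=1 tin=3
After 12 (craft chain): chain=2 flask=15 rubber=1 tin=2
After 13 (craft chain): chain=3 flask=15 rubber=1 tin=1
After 14 (craft chain): chain=4 flask=15 rubber=1
After 15 (gather 3 tin): chain=4 flask=15 rubber=1 tin=3
After 16 (craft chain): chain=5 flask=15 rubber=1 tin=2
After 17 (craft chain): chain=6 flask=15 rubber=1 tin=1
After 18 (gather 2 rubber): chain=6 flask=15 rubber=3 tin=1
After 19 (gather 2 tin): chain=6 flask=15 rubber=3 tin=3
After 20 (consume 10 flask): chain=6 flask=5 rubber=3 tin=3
After 21 (gather 6 rubber): chain=6 flask=5 rubber=9 tin=3
After 22 (craft flask): chain=6 flask=8 rubber=7 tin=3
After 23 (consume 7 rubber): chain=6 flask=8 tin=3

Answer: yes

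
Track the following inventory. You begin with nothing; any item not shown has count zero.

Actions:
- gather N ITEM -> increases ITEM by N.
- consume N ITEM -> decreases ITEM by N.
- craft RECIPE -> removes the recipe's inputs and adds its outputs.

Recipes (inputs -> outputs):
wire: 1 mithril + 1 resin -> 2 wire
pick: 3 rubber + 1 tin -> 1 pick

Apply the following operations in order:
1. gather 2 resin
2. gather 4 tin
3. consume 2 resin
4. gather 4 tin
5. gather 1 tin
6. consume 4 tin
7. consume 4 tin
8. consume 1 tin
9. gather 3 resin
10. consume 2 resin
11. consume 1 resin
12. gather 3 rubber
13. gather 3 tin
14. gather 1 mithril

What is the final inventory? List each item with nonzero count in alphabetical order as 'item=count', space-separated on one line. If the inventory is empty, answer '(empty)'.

Answer: mithril=1 rubber=3 tin=3

Derivation:
After 1 (gather 2 resin): resin=2
After 2 (gather 4 tin): resin=2 tin=4
After 3 (consume 2 resin): tin=4
After 4 (gather 4 tin): tin=8
After 5 (gather 1 tin): tin=9
After 6 (consume 4 tin): tin=5
After 7 (consume 4 tin): tin=1
After 8 (consume 1 tin): (empty)
After 9 (gather 3 resin): resin=3
After 10 (consume 2 resin): resin=1
After 11 (consume 1 resin): (empty)
After 12 (gather 3 rubber): rubber=3
After 13 (gather 3 tin): rubber=3 tin=3
After 14 (gather 1 mithril): mithril=1 rubber=3 tin=3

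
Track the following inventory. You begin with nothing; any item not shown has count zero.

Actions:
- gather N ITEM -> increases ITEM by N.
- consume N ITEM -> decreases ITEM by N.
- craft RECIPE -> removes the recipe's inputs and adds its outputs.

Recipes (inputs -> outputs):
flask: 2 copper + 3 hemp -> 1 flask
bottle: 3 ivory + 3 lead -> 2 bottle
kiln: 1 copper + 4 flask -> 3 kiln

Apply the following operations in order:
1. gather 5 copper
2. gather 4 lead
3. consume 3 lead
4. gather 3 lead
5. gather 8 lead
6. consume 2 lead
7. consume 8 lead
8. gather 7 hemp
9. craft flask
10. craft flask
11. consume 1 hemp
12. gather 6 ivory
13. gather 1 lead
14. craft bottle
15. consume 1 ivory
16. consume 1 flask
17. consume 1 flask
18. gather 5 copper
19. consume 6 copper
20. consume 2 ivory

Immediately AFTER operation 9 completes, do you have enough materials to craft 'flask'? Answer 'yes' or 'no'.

After 1 (gather 5 copper): copper=5
After 2 (gather 4 lead): copper=5 lead=4
After 3 (consume 3 lead): copper=5 lead=1
After 4 (gather 3 lead): copper=5 lead=4
After 5 (gather 8 lead): copper=5 lead=12
After 6 (consume 2 lead): copper=5 lead=10
After 7 (consume 8 lead): copper=5 lead=2
After 8 (gather 7 hemp): copper=5 hemp=7 lead=2
After 9 (craft flask): copper=3 flask=1 hemp=4 lead=2

Answer: yes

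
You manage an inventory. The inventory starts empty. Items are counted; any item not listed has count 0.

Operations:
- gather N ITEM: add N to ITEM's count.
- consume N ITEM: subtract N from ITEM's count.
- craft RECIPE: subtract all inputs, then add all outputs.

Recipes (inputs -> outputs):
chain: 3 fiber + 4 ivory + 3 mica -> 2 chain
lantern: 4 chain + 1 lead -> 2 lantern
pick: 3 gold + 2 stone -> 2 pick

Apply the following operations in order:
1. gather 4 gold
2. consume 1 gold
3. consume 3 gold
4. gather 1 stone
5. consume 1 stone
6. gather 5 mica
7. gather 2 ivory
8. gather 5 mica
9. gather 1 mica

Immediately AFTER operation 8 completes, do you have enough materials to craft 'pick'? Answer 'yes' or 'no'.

After 1 (gather 4 gold): gold=4
After 2 (consume 1 gold): gold=3
After 3 (consume 3 gold): (empty)
After 4 (gather 1 stone): stone=1
After 5 (consume 1 stone): (empty)
After 6 (gather 5 mica): mica=5
After 7 (gather 2 ivory): ivory=2 mica=5
After 8 (gather 5 mica): ivory=2 mica=10

Answer: no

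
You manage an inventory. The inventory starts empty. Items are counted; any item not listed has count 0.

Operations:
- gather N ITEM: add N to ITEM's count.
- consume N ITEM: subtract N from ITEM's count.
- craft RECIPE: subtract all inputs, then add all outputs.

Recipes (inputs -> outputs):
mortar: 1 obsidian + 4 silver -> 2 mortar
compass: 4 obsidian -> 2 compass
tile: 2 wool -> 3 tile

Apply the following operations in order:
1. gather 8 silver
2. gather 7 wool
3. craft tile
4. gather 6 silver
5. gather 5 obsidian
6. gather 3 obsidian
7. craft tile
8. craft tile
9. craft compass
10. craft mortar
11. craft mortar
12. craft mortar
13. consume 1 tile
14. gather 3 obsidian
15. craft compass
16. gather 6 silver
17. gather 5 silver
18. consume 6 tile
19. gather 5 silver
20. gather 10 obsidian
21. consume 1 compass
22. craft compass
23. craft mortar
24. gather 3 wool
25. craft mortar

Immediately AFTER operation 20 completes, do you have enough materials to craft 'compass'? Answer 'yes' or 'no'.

After 1 (gather 8 silver): silver=8
After 2 (gather 7 wool): silver=8 wool=7
After 3 (craft tile): silver=8 tile=3 wool=5
After 4 (gather 6 silver): silver=14 tile=3 wool=5
After 5 (gather 5 obsidian): obsidian=5 silver=14 tile=3 wool=5
After 6 (gather 3 obsidian): obsidian=8 silver=14 tile=3 wool=5
After 7 (craft tile): obsidian=8 silver=14 tile=6 wool=3
After 8 (craft tile): obsidian=8 silver=14 tile=9 wool=1
After 9 (craft compass): compass=2 obsidian=4 silver=14 tile=9 wool=1
After 10 (craft mortar): compass=2 mortar=2 obsidian=3 silver=10 tile=9 wool=1
After 11 (craft mortar): compass=2 mortar=4 obsidian=2 silver=6 tile=9 wool=1
After 12 (craft mortar): compass=2 mortar=6 obsidian=1 silver=2 tile=9 wool=1
After 13 (consume 1 tile): compass=2 mortar=6 obsidian=1 silver=2 tile=8 wool=1
After 14 (gather 3 obsidian): compass=2 mortar=6 obsidian=4 silver=2 tile=8 wool=1
After 15 (craft compass): compass=4 mortar=6 silver=2 tile=8 wool=1
After 16 (gather 6 silver): compass=4 mortar=6 silver=8 tile=8 wool=1
After 17 (gather 5 silver): compass=4 mortar=6 silver=13 tile=8 wool=1
After 18 (consume 6 tile): compass=4 mortar=6 silver=13 tile=2 wool=1
After 19 (gather 5 silver): compass=4 mortar=6 silver=18 tile=2 wool=1
After 20 (gather 10 obsidian): compass=4 mortar=6 obsidian=10 silver=18 tile=2 wool=1

Answer: yes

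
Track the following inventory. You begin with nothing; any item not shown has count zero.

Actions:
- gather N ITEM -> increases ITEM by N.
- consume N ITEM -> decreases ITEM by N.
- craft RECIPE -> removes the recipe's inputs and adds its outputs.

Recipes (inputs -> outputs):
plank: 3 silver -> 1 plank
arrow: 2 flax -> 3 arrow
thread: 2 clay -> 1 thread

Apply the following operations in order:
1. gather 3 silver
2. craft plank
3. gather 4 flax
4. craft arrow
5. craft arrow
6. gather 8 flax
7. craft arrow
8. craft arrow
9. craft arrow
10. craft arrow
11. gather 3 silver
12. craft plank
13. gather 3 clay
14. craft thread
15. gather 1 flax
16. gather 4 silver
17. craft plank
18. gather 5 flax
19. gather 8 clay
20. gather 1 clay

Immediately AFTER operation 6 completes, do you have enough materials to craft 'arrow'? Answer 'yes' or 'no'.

After 1 (gather 3 silver): silver=3
After 2 (craft plank): plank=1
After 3 (gather 4 flax): flax=4 plank=1
After 4 (craft arrow): arrow=3 flax=2 plank=1
After 5 (craft arrow): arrow=6 plank=1
After 6 (gather 8 flax): arrow=6 flax=8 plank=1

Answer: yes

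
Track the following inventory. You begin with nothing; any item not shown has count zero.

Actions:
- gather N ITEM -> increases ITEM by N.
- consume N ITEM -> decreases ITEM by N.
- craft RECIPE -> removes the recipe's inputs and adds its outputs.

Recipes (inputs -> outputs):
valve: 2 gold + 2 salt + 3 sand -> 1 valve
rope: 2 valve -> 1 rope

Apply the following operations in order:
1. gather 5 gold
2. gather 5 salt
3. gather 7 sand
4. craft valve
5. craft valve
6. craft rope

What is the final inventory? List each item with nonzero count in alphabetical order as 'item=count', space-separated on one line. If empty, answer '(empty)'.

Answer: gold=1 rope=1 salt=1 sand=1

Derivation:
After 1 (gather 5 gold): gold=5
After 2 (gather 5 salt): gold=5 salt=5
After 3 (gather 7 sand): gold=5 salt=5 sand=7
After 4 (craft valve): gold=3 salt=3 sand=4 valve=1
After 5 (craft valve): gold=1 salt=1 sand=1 valve=2
After 6 (craft rope): gold=1 rope=1 salt=1 sand=1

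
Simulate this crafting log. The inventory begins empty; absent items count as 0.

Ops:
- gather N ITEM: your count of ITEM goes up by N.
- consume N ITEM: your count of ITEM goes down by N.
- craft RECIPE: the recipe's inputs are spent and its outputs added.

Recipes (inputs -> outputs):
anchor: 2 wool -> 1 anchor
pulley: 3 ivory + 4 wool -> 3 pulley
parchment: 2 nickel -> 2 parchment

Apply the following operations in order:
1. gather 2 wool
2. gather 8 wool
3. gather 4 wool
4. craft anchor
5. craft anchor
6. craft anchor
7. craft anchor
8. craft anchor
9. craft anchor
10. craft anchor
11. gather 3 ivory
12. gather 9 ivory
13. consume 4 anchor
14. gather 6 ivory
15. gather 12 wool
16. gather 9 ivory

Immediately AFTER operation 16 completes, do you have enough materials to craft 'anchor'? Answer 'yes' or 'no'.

After 1 (gather 2 wool): wool=2
After 2 (gather 8 wool): wool=10
After 3 (gather 4 wool): wool=14
After 4 (craft anchor): anchor=1 wool=12
After 5 (craft anchor): anchor=2 wool=10
After 6 (craft anchor): anchor=3 wool=8
After 7 (craft anchor): anchor=4 wool=6
After 8 (craft anchor): anchor=5 wool=4
After 9 (craft anchor): anchor=6 wool=2
After 10 (craft anchor): anchor=7
After 11 (gather 3 ivory): anchor=7 ivory=3
After 12 (gather 9 ivory): anchor=7 ivory=12
After 13 (consume 4 anchor): anchor=3 ivory=12
After 14 (gather 6 ivory): anchor=3 ivory=18
After 15 (gather 12 wool): anchor=3 ivory=18 wool=12
After 16 (gather 9 ivory): anchor=3 ivory=27 wool=12

Answer: yes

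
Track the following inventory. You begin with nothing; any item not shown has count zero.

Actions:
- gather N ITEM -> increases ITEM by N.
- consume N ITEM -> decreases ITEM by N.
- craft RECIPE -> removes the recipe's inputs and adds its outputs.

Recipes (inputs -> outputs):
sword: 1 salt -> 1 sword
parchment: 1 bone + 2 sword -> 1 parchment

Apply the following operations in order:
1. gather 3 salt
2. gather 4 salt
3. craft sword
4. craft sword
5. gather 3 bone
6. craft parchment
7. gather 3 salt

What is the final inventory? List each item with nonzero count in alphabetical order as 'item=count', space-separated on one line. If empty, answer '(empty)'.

After 1 (gather 3 salt): salt=3
After 2 (gather 4 salt): salt=7
After 3 (craft sword): salt=6 sword=1
After 4 (craft sword): salt=5 sword=2
After 5 (gather 3 bone): bone=3 salt=5 sword=2
After 6 (craft parchment): bone=2 parchment=1 salt=5
After 7 (gather 3 salt): bone=2 parchment=1 salt=8

Answer: bone=2 parchment=1 salt=8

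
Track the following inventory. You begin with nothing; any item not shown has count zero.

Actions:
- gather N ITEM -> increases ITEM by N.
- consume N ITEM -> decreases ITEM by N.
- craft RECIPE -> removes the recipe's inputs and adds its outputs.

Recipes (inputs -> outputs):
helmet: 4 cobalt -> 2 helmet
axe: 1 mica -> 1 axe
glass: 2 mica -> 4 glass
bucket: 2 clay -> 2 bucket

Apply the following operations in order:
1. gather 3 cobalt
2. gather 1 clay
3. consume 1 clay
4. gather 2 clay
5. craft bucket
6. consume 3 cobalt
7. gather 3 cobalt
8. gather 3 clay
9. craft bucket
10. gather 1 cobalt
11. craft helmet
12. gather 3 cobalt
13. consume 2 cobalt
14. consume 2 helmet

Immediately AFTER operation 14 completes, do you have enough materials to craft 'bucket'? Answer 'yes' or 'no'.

After 1 (gather 3 cobalt): cobalt=3
After 2 (gather 1 clay): clay=1 cobalt=3
After 3 (consume 1 clay): cobalt=3
After 4 (gather 2 clay): clay=2 cobalt=3
After 5 (craft bucket): bucket=2 cobalt=3
After 6 (consume 3 cobalt): bucket=2
After 7 (gather 3 cobalt): bucket=2 cobalt=3
After 8 (gather 3 clay): bucket=2 clay=3 cobalt=3
After 9 (craft bucket): bucket=4 clay=1 cobalt=3
After 10 (gather 1 cobalt): bucket=4 clay=1 cobalt=4
After 11 (craft helmet): bucket=4 clay=1 helmet=2
After 12 (gather 3 cobalt): bucket=4 clay=1 cobalt=3 helmet=2
After 13 (consume 2 cobalt): bucket=4 clay=1 cobalt=1 helmet=2
After 14 (consume 2 helmet): bucket=4 clay=1 cobalt=1

Answer: no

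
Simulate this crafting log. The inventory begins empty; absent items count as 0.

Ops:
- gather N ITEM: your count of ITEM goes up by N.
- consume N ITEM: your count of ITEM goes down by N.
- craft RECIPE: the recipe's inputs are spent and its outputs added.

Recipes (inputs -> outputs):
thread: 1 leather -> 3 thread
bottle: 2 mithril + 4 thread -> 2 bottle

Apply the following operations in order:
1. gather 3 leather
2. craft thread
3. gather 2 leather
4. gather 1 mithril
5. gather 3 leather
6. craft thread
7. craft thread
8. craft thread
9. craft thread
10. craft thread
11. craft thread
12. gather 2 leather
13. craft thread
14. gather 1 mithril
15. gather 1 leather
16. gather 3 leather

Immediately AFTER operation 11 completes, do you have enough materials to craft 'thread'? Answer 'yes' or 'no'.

Answer: yes

Derivation:
After 1 (gather 3 leather): leather=3
After 2 (craft thread): leather=2 thread=3
After 3 (gather 2 leather): leather=4 thread=3
After 4 (gather 1 mithril): leather=4 mithril=1 thread=3
After 5 (gather 3 leather): leather=7 mithril=1 thread=3
After 6 (craft thread): leather=6 mithril=1 thread=6
After 7 (craft thread): leather=5 mithril=1 thread=9
After 8 (craft thread): leather=4 mithril=1 thread=12
After 9 (craft thread): leather=3 mithril=1 thread=15
After 10 (craft thread): leather=2 mithril=1 thread=18
After 11 (craft thread): leather=1 mithril=1 thread=21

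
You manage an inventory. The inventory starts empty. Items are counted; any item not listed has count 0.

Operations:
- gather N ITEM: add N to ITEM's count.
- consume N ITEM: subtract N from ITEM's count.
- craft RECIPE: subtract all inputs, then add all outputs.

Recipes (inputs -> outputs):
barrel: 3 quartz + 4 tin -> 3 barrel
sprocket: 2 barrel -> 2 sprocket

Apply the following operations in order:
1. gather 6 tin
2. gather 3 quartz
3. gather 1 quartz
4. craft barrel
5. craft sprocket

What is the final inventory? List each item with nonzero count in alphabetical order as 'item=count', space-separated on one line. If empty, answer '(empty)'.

After 1 (gather 6 tin): tin=6
After 2 (gather 3 quartz): quartz=3 tin=6
After 3 (gather 1 quartz): quartz=4 tin=6
After 4 (craft barrel): barrel=3 quartz=1 tin=2
After 5 (craft sprocket): barrel=1 quartz=1 sprocket=2 tin=2

Answer: barrel=1 quartz=1 sprocket=2 tin=2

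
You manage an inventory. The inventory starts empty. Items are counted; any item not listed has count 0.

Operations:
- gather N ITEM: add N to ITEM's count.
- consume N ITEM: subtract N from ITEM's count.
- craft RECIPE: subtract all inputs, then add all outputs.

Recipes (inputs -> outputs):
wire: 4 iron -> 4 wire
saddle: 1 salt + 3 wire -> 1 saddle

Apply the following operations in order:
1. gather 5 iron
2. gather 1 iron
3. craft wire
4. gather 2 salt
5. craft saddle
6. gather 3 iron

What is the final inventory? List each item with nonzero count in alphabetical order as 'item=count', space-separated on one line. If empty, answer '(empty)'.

Answer: iron=5 saddle=1 salt=1 wire=1

Derivation:
After 1 (gather 5 iron): iron=5
After 2 (gather 1 iron): iron=6
After 3 (craft wire): iron=2 wire=4
After 4 (gather 2 salt): iron=2 salt=2 wire=4
After 5 (craft saddle): iron=2 saddle=1 salt=1 wire=1
After 6 (gather 3 iron): iron=5 saddle=1 salt=1 wire=1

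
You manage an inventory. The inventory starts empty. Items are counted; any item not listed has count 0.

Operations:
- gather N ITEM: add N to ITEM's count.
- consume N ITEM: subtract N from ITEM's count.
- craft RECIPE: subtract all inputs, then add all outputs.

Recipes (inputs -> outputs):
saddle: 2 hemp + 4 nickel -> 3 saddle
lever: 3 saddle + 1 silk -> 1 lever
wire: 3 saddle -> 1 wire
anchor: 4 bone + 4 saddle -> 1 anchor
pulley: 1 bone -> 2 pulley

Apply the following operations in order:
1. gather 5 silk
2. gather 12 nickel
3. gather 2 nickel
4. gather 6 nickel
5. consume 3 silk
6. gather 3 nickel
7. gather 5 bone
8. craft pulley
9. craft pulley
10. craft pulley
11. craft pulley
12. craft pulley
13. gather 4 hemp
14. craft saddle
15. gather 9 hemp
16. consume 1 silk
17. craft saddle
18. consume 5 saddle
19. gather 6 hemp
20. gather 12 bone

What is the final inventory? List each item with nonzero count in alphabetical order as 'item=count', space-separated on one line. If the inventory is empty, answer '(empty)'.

Answer: bone=12 hemp=15 nickel=15 pulley=10 saddle=1 silk=1

Derivation:
After 1 (gather 5 silk): silk=5
After 2 (gather 12 nickel): nickel=12 silk=5
After 3 (gather 2 nickel): nickel=14 silk=5
After 4 (gather 6 nickel): nickel=20 silk=5
After 5 (consume 3 silk): nickel=20 silk=2
After 6 (gather 3 nickel): nickel=23 silk=2
After 7 (gather 5 bone): bone=5 nickel=23 silk=2
After 8 (craft pulley): bone=4 nickel=23 pulley=2 silk=2
After 9 (craft pulley): bone=3 nickel=23 pulley=4 silk=2
After 10 (craft pulley): bone=2 nickel=23 pulley=6 silk=2
After 11 (craft pulley): bone=1 nickel=23 pulley=8 silk=2
After 12 (craft pulley): nickel=23 pulley=10 silk=2
After 13 (gather 4 hemp): hemp=4 nickel=23 pulley=10 silk=2
After 14 (craft saddle): hemp=2 nickel=19 pulley=10 saddle=3 silk=2
After 15 (gather 9 hemp): hemp=11 nickel=19 pulley=10 saddle=3 silk=2
After 16 (consume 1 silk): hemp=11 nickel=19 pulley=10 saddle=3 silk=1
After 17 (craft saddle): hemp=9 nickel=15 pulley=10 saddle=6 silk=1
After 18 (consume 5 saddle): hemp=9 nickel=15 pulley=10 saddle=1 silk=1
After 19 (gather 6 hemp): hemp=15 nickel=15 pulley=10 saddle=1 silk=1
After 20 (gather 12 bone): bone=12 hemp=15 nickel=15 pulley=10 saddle=1 silk=1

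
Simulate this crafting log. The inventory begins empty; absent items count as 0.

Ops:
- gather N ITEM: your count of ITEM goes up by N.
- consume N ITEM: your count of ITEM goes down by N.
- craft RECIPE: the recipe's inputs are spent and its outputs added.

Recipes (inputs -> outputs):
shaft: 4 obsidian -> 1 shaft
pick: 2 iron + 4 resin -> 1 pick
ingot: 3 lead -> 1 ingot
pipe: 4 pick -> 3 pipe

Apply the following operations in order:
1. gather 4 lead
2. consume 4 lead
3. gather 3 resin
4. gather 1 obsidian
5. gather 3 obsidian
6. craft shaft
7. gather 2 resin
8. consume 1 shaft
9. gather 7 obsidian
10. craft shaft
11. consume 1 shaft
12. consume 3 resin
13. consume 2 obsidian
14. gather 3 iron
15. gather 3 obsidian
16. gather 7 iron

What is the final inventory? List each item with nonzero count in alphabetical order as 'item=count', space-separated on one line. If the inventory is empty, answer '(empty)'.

Answer: iron=10 obsidian=4 resin=2

Derivation:
After 1 (gather 4 lead): lead=4
After 2 (consume 4 lead): (empty)
After 3 (gather 3 resin): resin=3
After 4 (gather 1 obsidian): obsidian=1 resin=3
After 5 (gather 3 obsidian): obsidian=4 resin=3
After 6 (craft shaft): resin=3 shaft=1
After 7 (gather 2 resin): resin=5 shaft=1
After 8 (consume 1 shaft): resin=5
After 9 (gather 7 obsidian): obsidian=7 resin=5
After 10 (craft shaft): obsidian=3 resin=5 shaft=1
After 11 (consume 1 shaft): obsidian=3 resin=5
After 12 (consume 3 resin): obsidian=3 resin=2
After 13 (consume 2 obsidian): obsidian=1 resin=2
After 14 (gather 3 iron): iron=3 obsidian=1 resin=2
After 15 (gather 3 obsidian): iron=3 obsidian=4 resin=2
After 16 (gather 7 iron): iron=10 obsidian=4 resin=2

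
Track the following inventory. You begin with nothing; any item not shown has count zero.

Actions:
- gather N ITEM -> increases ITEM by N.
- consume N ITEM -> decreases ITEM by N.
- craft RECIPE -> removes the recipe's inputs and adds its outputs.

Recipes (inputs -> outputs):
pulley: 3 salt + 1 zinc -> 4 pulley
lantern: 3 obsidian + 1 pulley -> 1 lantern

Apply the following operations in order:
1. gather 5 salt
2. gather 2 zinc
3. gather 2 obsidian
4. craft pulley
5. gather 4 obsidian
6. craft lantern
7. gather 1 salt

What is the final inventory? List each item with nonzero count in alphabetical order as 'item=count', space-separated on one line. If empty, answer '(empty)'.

After 1 (gather 5 salt): salt=5
After 2 (gather 2 zinc): salt=5 zinc=2
After 3 (gather 2 obsidian): obsidian=2 salt=5 zinc=2
After 4 (craft pulley): obsidian=2 pulley=4 salt=2 zinc=1
After 5 (gather 4 obsidian): obsidian=6 pulley=4 salt=2 zinc=1
After 6 (craft lantern): lantern=1 obsidian=3 pulley=3 salt=2 zinc=1
After 7 (gather 1 salt): lantern=1 obsidian=3 pulley=3 salt=3 zinc=1

Answer: lantern=1 obsidian=3 pulley=3 salt=3 zinc=1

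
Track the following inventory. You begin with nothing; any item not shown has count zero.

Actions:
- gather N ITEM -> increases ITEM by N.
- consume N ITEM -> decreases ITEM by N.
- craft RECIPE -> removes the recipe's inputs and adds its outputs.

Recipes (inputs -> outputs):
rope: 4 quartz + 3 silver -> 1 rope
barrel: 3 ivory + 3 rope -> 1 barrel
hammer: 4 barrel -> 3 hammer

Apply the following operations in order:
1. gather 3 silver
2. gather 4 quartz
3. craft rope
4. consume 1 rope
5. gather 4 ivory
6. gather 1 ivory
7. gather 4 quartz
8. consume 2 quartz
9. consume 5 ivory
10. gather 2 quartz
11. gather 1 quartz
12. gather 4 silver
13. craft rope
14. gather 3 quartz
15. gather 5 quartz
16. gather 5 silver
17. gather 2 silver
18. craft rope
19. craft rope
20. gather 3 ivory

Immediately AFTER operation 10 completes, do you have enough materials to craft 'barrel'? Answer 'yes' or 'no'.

Answer: no

Derivation:
After 1 (gather 3 silver): silver=3
After 2 (gather 4 quartz): quartz=4 silver=3
After 3 (craft rope): rope=1
After 4 (consume 1 rope): (empty)
After 5 (gather 4 ivory): ivory=4
After 6 (gather 1 ivory): ivory=5
After 7 (gather 4 quartz): ivory=5 quartz=4
After 8 (consume 2 quartz): ivory=5 quartz=2
After 9 (consume 5 ivory): quartz=2
After 10 (gather 2 quartz): quartz=4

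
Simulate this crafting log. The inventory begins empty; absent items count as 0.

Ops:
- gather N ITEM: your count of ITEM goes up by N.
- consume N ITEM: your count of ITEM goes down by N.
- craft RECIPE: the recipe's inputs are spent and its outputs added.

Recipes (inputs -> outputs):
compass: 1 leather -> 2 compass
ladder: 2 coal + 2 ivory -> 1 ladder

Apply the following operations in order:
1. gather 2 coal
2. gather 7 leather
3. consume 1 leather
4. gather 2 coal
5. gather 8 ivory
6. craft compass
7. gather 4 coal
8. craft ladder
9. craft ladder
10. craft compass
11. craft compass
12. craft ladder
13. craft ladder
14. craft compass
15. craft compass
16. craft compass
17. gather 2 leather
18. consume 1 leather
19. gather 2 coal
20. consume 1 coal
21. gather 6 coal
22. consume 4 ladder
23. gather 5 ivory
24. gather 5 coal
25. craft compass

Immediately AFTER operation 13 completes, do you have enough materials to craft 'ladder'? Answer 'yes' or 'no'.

Answer: no

Derivation:
After 1 (gather 2 coal): coal=2
After 2 (gather 7 leather): coal=2 leather=7
After 3 (consume 1 leather): coal=2 leather=6
After 4 (gather 2 coal): coal=4 leather=6
After 5 (gather 8 ivory): coal=4 ivory=8 leather=6
After 6 (craft compass): coal=4 compass=2 ivory=8 leather=5
After 7 (gather 4 coal): coal=8 compass=2 ivory=8 leather=5
After 8 (craft ladder): coal=6 compass=2 ivory=6 ladder=1 leather=5
After 9 (craft ladder): coal=4 compass=2 ivory=4 ladder=2 leather=5
After 10 (craft compass): coal=4 compass=4 ivory=4 ladder=2 leather=4
After 11 (craft compass): coal=4 compass=6 ivory=4 ladder=2 leather=3
After 12 (craft ladder): coal=2 compass=6 ivory=2 ladder=3 leather=3
After 13 (craft ladder): compass=6 ladder=4 leather=3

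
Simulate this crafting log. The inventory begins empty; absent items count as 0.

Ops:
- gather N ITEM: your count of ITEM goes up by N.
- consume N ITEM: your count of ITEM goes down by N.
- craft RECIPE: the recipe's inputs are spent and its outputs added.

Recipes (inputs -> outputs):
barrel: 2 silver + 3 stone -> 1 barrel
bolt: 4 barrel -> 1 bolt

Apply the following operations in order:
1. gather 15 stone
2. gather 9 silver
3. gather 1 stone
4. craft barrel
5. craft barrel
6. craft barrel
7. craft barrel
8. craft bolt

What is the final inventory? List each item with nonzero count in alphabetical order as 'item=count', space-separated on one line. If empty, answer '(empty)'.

After 1 (gather 15 stone): stone=15
After 2 (gather 9 silver): silver=9 stone=15
After 3 (gather 1 stone): silver=9 stone=16
After 4 (craft barrel): barrel=1 silver=7 stone=13
After 5 (craft barrel): barrel=2 silver=5 stone=10
After 6 (craft barrel): barrel=3 silver=3 stone=7
After 7 (craft barrel): barrel=4 silver=1 stone=4
After 8 (craft bolt): bolt=1 silver=1 stone=4

Answer: bolt=1 silver=1 stone=4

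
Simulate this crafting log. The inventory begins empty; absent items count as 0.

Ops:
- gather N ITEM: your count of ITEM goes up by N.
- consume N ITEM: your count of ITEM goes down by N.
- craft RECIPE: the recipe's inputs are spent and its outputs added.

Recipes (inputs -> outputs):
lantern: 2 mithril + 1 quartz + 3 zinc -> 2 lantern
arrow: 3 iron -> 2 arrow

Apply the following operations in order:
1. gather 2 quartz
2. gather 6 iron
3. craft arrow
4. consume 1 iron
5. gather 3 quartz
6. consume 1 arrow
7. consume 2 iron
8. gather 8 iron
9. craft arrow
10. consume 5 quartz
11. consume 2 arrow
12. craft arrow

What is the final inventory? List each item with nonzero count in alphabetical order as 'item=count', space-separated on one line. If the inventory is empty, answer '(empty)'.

After 1 (gather 2 quartz): quartz=2
After 2 (gather 6 iron): iron=6 quartz=2
After 3 (craft arrow): arrow=2 iron=3 quartz=2
After 4 (consume 1 iron): arrow=2 iron=2 quartz=2
After 5 (gather 3 quartz): arrow=2 iron=2 quartz=5
After 6 (consume 1 arrow): arrow=1 iron=2 quartz=5
After 7 (consume 2 iron): arrow=1 quartz=5
After 8 (gather 8 iron): arrow=1 iron=8 quartz=5
After 9 (craft arrow): arrow=3 iron=5 quartz=5
After 10 (consume 5 quartz): arrow=3 iron=5
After 11 (consume 2 arrow): arrow=1 iron=5
After 12 (craft arrow): arrow=3 iron=2

Answer: arrow=3 iron=2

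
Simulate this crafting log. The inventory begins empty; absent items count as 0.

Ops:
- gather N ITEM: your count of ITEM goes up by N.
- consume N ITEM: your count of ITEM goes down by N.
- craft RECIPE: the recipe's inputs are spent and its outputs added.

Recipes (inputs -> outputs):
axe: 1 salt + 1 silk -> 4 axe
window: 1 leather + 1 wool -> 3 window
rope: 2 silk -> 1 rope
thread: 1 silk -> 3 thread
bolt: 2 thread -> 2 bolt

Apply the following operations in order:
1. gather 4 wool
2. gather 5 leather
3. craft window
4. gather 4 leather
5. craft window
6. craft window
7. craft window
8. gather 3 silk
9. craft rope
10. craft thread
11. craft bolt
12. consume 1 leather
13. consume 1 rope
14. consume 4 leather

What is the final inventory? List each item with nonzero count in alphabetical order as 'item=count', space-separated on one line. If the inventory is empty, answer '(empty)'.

Answer: bolt=2 thread=1 window=12

Derivation:
After 1 (gather 4 wool): wool=4
After 2 (gather 5 leather): leather=5 wool=4
After 3 (craft window): leather=4 window=3 wool=3
After 4 (gather 4 leather): leather=8 window=3 wool=3
After 5 (craft window): leather=7 window=6 wool=2
After 6 (craft window): leather=6 window=9 wool=1
After 7 (craft window): leather=5 window=12
After 8 (gather 3 silk): leather=5 silk=3 window=12
After 9 (craft rope): leather=5 rope=1 silk=1 window=12
After 10 (craft thread): leather=5 rope=1 thread=3 window=12
After 11 (craft bolt): bolt=2 leather=5 rope=1 thread=1 window=12
After 12 (consume 1 leather): bolt=2 leather=4 rope=1 thread=1 window=12
After 13 (consume 1 rope): bolt=2 leather=4 thread=1 window=12
After 14 (consume 4 leather): bolt=2 thread=1 window=12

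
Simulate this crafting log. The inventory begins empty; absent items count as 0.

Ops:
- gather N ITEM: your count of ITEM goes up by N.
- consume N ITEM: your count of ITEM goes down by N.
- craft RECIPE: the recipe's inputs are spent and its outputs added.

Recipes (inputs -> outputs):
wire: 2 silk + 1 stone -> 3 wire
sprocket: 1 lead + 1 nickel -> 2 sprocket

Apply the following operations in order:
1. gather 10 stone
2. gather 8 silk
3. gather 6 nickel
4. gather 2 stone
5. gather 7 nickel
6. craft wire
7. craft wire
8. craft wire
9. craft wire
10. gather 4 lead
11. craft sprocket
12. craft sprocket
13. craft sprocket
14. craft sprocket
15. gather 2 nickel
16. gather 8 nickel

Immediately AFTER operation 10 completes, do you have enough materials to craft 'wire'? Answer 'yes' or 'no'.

After 1 (gather 10 stone): stone=10
After 2 (gather 8 silk): silk=8 stone=10
After 3 (gather 6 nickel): nickel=6 silk=8 stone=10
After 4 (gather 2 stone): nickel=6 silk=8 stone=12
After 5 (gather 7 nickel): nickel=13 silk=8 stone=12
After 6 (craft wire): nickel=13 silk=6 stone=11 wire=3
After 7 (craft wire): nickel=13 silk=4 stone=10 wire=6
After 8 (craft wire): nickel=13 silk=2 stone=9 wire=9
After 9 (craft wire): nickel=13 stone=8 wire=12
After 10 (gather 4 lead): lead=4 nickel=13 stone=8 wire=12

Answer: no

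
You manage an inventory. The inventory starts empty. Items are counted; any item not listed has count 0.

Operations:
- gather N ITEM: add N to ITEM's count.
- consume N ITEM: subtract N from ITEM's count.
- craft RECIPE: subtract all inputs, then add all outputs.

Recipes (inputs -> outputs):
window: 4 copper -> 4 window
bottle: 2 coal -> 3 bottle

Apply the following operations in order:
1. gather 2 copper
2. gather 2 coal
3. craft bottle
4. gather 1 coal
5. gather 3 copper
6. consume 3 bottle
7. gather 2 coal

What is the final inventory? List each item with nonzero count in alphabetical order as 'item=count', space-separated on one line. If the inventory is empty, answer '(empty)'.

Answer: coal=3 copper=5

Derivation:
After 1 (gather 2 copper): copper=2
After 2 (gather 2 coal): coal=2 copper=2
After 3 (craft bottle): bottle=3 copper=2
After 4 (gather 1 coal): bottle=3 coal=1 copper=2
After 5 (gather 3 copper): bottle=3 coal=1 copper=5
After 6 (consume 3 bottle): coal=1 copper=5
After 7 (gather 2 coal): coal=3 copper=5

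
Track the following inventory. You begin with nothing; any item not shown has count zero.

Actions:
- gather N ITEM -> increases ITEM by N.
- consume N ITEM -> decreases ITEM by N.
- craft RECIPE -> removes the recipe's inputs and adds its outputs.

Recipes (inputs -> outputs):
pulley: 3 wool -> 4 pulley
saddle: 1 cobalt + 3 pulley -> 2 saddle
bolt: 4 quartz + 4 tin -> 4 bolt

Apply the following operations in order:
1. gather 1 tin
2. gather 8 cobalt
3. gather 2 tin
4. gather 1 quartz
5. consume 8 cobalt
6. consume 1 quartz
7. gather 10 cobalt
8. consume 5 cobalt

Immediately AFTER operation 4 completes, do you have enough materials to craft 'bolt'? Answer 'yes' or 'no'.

After 1 (gather 1 tin): tin=1
After 2 (gather 8 cobalt): cobalt=8 tin=1
After 3 (gather 2 tin): cobalt=8 tin=3
After 4 (gather 1 quartz): cobalt=8 quartz=1 tin=3

Answer: no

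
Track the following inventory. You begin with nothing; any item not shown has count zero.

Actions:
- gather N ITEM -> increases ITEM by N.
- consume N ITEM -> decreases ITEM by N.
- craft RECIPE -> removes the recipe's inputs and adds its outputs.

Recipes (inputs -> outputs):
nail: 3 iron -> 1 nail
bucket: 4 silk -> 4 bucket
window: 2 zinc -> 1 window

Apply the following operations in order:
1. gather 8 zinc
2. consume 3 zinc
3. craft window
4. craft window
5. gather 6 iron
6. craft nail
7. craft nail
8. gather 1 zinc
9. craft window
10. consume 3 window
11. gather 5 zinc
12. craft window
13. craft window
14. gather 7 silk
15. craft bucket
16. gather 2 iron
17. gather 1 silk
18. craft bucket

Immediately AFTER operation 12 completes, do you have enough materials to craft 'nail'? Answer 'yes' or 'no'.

Answer: no

Derivation:
After 1 (gather 8 zinc): zinc=8
After 2 (consume 3 zinc): zinc=5
After 3 (craft window): window=1 zinc=3
After 4 (craft window): window=2 zinc=1
After 5 (gather 6 iron): iron=6 window=2 zinc=1
After 6 (craft nail): iron=3 nail=1 window=2 zinc=1
After 7 (craft nail): nail=2 window=2 zinc=1
After 8 (gather 1 zinc): nail=2 window=2 zinc=2
After 9 (craft window): nail=2 window=3
After 10 (consume 3 window): nail=2
After 11 (gather 5 zinc): nail=2 zinc=5
After 12 (craft window): nail=2 window=1 zinc=3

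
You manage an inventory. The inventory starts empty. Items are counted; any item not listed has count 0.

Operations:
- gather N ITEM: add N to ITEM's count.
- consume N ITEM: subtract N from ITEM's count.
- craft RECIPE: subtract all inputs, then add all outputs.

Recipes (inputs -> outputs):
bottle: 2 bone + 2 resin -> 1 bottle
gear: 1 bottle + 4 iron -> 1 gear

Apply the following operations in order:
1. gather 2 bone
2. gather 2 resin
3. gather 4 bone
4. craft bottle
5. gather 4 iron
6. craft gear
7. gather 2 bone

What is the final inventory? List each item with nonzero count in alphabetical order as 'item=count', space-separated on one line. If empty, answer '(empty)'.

After 1 (gather 2 bone): bone=2
After 2 (gather 2 resin): bone=2 resin=2
After 3 (gather 4 bone): bone=6 resin=2
After 4 (craft bottle): bone=4 bottle=1
After 5 (gather 4 iron): bone=4 bottle=1 iron=4
After 6 (craft gear): bone=4 gear=1
After 7 (gather 2 bone): bone=6 gear=1

Answer: bone=6 gear=1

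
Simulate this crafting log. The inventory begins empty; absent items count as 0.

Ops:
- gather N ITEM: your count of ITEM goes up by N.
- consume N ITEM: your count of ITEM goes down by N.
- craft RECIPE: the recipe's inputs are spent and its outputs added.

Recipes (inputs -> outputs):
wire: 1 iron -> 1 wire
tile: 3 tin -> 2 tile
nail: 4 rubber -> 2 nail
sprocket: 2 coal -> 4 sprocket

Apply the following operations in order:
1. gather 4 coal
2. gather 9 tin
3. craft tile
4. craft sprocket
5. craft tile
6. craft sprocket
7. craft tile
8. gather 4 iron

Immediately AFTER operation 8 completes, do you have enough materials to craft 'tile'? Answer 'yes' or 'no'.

Answer: no

Derivation:
After 1 (gather 4 coal): coal=4
After 2 (gather 9 tin): coal=4 tin=9
After 3 (craft tile): coal=4 tile=2 tin=6
After 4 (craft sprocket): coal=2 sprocket=4 tile=2 tin=6
After 5 (craft tile): coal=2 sprocket=4 tile=4 tin=3
After 6 (craft sprocket): sprocket=8 tile=4 tin=3
After 7 (craft tile): sprocket=8 tile=6
After 8 (gather 4 iron): iron=4 sprocket=8 tile=6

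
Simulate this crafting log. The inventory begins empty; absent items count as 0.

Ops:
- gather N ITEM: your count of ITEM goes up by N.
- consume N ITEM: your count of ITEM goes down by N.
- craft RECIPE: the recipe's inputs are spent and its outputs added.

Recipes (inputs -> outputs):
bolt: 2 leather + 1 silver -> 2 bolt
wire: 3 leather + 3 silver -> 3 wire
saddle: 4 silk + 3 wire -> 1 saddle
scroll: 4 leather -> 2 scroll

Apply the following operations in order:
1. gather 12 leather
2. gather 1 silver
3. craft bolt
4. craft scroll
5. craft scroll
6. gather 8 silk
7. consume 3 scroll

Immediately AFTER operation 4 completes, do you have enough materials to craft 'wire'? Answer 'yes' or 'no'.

Answer: no

Derivation:
After 1 (gather 12 leather): leather=12
After 2 (gather 1 silver): leather=12 silver=1
After 3 (craft bolt): bolt=2 leather=10
After 4 (craft scroll): bolt=2 leather=6 scroll=2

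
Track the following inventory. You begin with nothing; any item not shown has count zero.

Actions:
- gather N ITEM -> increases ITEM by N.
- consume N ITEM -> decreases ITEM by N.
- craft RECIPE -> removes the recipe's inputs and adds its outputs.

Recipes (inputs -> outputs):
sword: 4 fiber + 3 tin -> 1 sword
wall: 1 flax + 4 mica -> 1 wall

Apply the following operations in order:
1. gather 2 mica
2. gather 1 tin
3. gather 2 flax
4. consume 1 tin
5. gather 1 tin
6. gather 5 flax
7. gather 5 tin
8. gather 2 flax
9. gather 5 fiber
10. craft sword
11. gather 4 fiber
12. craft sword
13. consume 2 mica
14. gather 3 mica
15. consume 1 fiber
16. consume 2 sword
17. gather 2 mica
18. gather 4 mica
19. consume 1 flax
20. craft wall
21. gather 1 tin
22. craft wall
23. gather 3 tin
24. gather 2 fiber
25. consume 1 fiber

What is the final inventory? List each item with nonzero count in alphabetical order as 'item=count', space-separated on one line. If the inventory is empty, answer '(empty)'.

After 1 (gather 2 mica): mica=2
After 2 (gather 1 tin): mica=2 tin=1
After 3 (gather 2 flax): flax=2 mica=2 tin=1
After 4 (consume 1 tin): flax=2 mica=2
After 5 (gather 1 tin): flax=2 mica=2 tin=1
After 6 (gather 5 flax): flax=7 mica=2 tin=1
After 7 (gather 5 tin): flax=7 mica=2 tin=6
After 8 (gather 2 flax): flax=9 mica=2 tin=6
After 9 (gather 5 fiber): fiber=5 flax=9 mica=2 tin=6
After 10 (craft sword): fiber=1 flax=9 mica=2 sword=1 tin=3
After 11 (gather 4 fiber): fiber=5 flax=9 mica=2 sword=1 tin=3
After 12 (craft sword): fiber=1 flax=9 mica=2 sword=2
After 13 (consume 2 mica): fiber=1 flax=9 sword=2
After 14 (gather 3 mica): fiber=1 flax=9 mica=3 sword=2
After 15 (consume 1 fiber): flax=9 mica=3 sword=2
After 16 (consume 2 sword): flax=9 mica=3
After 17 (gather 2 mica): flax=9 mica=5
After 18 (gather 4 mica): flax=9 mica=9
After 19 (consume 1 flax): flax=8 mica=9
After 20 (craft wall): flax=7 mica=5 wall=1
After 21 (gather 1 tin): flax=7 mica=5 tin=1 wall=1
After 22 (craft wall): flax=6 mica=1 tin=1 wall=2
After 23 (gather 3 tin): flax=6 mica=1 tin=4 wall=2
After 24 (gather 2 fiber): fiber=2 flax=6 mica=1 tin=4 wall=2
After 25 (consume 1 fiber): fiber=1 flax=6 mica=1 tin=4 wall=2

Answer: fiber=1 flax=6 mica=1 tin=4 wall=2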